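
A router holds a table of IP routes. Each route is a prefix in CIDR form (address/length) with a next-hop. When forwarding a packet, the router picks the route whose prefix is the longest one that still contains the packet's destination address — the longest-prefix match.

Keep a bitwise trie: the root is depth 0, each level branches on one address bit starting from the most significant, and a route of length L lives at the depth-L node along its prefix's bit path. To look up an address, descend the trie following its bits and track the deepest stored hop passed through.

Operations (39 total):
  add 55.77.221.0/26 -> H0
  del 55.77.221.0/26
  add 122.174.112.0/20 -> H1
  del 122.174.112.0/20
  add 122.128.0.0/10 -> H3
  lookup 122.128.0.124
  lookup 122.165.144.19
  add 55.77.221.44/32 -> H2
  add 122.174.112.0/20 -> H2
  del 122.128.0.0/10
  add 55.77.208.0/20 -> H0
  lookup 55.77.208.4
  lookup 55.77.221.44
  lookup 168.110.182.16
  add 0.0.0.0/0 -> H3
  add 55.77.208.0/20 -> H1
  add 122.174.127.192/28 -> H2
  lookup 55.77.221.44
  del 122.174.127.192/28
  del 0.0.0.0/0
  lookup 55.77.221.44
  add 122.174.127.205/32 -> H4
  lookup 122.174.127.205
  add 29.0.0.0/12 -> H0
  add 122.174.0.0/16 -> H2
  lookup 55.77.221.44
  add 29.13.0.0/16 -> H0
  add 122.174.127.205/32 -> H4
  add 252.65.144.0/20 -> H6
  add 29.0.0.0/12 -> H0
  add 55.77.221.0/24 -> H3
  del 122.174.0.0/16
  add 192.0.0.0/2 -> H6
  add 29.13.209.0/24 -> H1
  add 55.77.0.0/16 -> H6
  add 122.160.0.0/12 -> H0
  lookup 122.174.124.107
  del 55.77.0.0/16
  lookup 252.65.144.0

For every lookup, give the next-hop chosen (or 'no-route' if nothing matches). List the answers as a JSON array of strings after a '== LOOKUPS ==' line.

Apply in order:
  + 55.77.221.0/26 (H0) depth=26
  - 55.77.221.0/26 clear@26
  + 122.174.112.0/20 (H1) depth=20
  - 122.174.112.0/20 clear@20
  + 122.128.0.0/10 (H3) depth=10
  Q 122.128.0.124: descend 0111101010 ; hops seen [H3] ; pick H3
  Q 122.165.144.19: descend 011110101010 ; hops seen [H3] ; pick H3
  + 55.77.221.44/32 (H2) depth=32
  + 122.174.112.0/20 (H2) depth=20
  - 122.128.0.0/10 clear@10
  + 55.77.208.0/20 (H0) depth=20
  Q 55.77.208.4: descend 00110111010011011101 ; hops seen [H0] ; pick H0
  Q 55.77.221.44: descend 00110111010011011101110100101100 ; hops seen [H0,H2] ; pick H2
  Q 168.110.182.16: descend ε ; hops seen [∅] ; pick no-route
  + 0.0.0.0/0 (H3) depth=0
  + 55.77.208.0/20 (H1) depth=20
  + 122.174.127.192/28 (H2) depth=28
  Q 55.77.221.44: descend 00110111010011011101110100101100 ; hops seen [H3,H1,H2] ; pick H2
  - 122.174.127.192/28 clear@28
  - 0.0.0.0/0 clear@0
  Q 55.77.221.44: descend 00110111010011011101110100101100 ; hops seen [H1,H2] ; pick H2
  + 122.174.127.205/32 (H4) depth=32
  Q 122.174.127.205: descend 01111010101011100111111111001101 ; hops seen [H2,H4] ; pick H4
  + 29.0.0.0/12 (H0) depth=12
  + 122.174.0.0/16 (H2) depth=16
  Q 55.77.221.44: descend 00110111010011011101110100101100 ; hops seen [H1,H2] ; pick H2
  + 29.13.0.0/16 (H0) depth=16
  + 122.174.127.205/32 (H4) depth=32
  + 252.65.144.0/20 (H6) depth=20
  + 29.0.0.0/12 (H0) depth=12
  + 55.77.221.0/24 (H3) depth=24
  - 122.174.0.0/16 clear@16
  + 192.0.0.0/2 (H6) depth=2
  + 29.13.209.0/24 (H1) depth=24
  + 55.77.0.0/16 (H6) depth=16
  + 122.160.0.0/12 (H0) depth=12
  Q 122.174.124.107: descend 0111101010101110011111 ; hops seen [H0,H2] ; pick H2
  - 55.77.0.0/16 clear@16
  Q 252.65.144.0: descend 11111100010000011001 ; hops seen [H6,H6] ; pick H6

== LOOKUPS ==
["H3","H3","H0","H2","no-route","H2","H2","H4","H2","H2","H6"]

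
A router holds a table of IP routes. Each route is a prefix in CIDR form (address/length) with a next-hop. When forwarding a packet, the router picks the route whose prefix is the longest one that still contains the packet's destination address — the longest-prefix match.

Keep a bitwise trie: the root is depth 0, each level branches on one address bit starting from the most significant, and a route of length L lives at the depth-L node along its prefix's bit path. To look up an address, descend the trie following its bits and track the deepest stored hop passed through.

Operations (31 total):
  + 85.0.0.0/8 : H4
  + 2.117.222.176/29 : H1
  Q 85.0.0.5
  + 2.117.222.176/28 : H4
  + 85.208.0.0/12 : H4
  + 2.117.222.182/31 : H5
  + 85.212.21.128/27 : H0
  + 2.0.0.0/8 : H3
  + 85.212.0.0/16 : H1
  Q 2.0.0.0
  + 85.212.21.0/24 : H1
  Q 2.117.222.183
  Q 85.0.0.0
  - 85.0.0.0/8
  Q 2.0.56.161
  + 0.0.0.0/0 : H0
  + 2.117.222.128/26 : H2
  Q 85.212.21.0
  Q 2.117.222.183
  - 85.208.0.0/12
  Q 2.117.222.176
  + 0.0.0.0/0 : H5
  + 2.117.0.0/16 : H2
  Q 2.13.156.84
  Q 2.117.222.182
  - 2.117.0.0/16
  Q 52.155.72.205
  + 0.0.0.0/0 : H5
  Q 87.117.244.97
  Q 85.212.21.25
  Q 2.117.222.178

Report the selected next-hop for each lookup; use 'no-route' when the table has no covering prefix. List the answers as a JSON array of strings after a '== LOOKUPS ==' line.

Apply in order:
  + 85.0.0.0/8 (H4) depth=8
  + 2.117.222.176/29 (H1) depth=29
  lookup 85.0.0.5: bits 01010101 walk d0:-→d1:-→d2:-→d3:-→d4:-→d5:-→d6:-→d7:-→d8:H4 -> H4
  + 2.117.222.176/28 (H4) depth=28
  + 85.208.0.0/12 (H4) depth=12
  + 2.117.222.182/31 (H5) depth=31
  + 85.212.21.128/27 (H0) depth=27
  + 2.0.0.0/8 (H3) depth=8
  + 85.212.0.0/16 (H1) depth=16
  lookup 2.0.0.0: bits 000000100 walk d0:-→d1:-→d2:-→d3:-→d4:-→d5:-→d6:-→d7:-→d8:H3→d9:- -> H3
  + 85.212.21.0/24 (H1) depth=24
  lookup 2.117.222.183: bits 0000001001110101110111101011011 walk d0:-→d1:-→d2:-→d3:-→d4:-→d5:-→d6:-→d7:-→d8:H3→d9:-→d10:-→d11:-→d12:-→d13:-→d14:-→d15:-→d16:-→d17:-→d18:-→d19:-→d20:-→d21:-→d22:-→d23:-→d24:-→d25:-→d26:-→d27:-→d28:H4→d29:H1→d30:-→d31:H5 -> H5
  lookup 85.0.0.0: bits 01010101 walk d0:-→d1:-→d2:-→d3:-→d4:-→d5:-→d6:-→d7:-→d8:H4 -> H4
  - 85.0.0.0/8 clear@8
  lookup 2.0.56.161: bits 000000100 walk d0:-→d1:-→d2:-→d3:-→d4:-→d5:-→d6:-→d7:-→d8:H3→d9:- -> H3
  + 0.0.0.0/0 (H0) depth=0
  + 2.117.222.128/26 (H2) depth=26
  lookup 85.212.21.0: bits 010101011101010000010101 walk d0:H0→d1:-→d2:-→d3:-→d4:-→d5:-→d6:-→d7:-→d8:-→d9:-→d10:-→d11:-→d12:H4→d13:-→d14:-→d15:-→d16:H1→d17:-→d18:-→d19:-→d20:-→d21:-→d22:-→d23:-→d24:H1 -> H1
  lookup 2.117.222.183: bits 0000001001110101110111101011011 walk d0:H0→d1:-→d2:-→d3:-→d4:-→d5:-→d6:-→d7:-→d8:H3→d9:-→d10:-→d11:-→d12:-→d13:-→d14:-→d15:-→d16:-→d17:-→d18:-→d19:-→d20:-→d21:-→d22:-→d23:-→d24:-→d25:-→d26:H2→d27:-→d28:H4→d29:H1→d30:-→d31:H5 -> H5
  - 85.208.0.0/12 clear@12
  lookup 2.117.222.176: bits 00000010011101011101111010110 walk d0:H0→d1:-→d2:-→d3:-→d4:-→d5:-→d6:-→d7:-→d8:H3→d9:-→d10:-→d11:-→d12:-→d13:-→d14:-→d15:-→d16:-→d17:-→d18:-→d19:-→d20:-→d21:-→d22:-→d23:-→d24:-→d25:-→d26:H2→d27:-→d28:H4→d29:H1 -> H1
  + 0.0.0.0/0 (H5) depth=0
  + 2.117.0.0/16 (H2) depth=16
  lookup 2.13.156.84: bits 000000100 walk d0:H5→d1:-→d2:-→d3:-→d4:-→d5:-→d6:-→d7:-→d8:H3→d9:- -> H3
  lookup 2.117.222.182: bits 0000001001110101110111101011011 walk d0:H5→d1:-→d2:-→d3:-→d4:-→d5:-→d6:-→d7:-→d8:H3→d9:-→d10:-→d11:-→d12:-→d13:-→d14:-→d15:-→d16:H2→d17:-→d18:-→d19:-→d20:-→d21:-→d22:-→d23:-→d24:-→d25:-→d26:H2→d27:-→d28:H4→d29:H1→d30:-→d31:H5 -> H5
  - 2.117.0.0/16 clear@16
  lookup 52.155.72.205: bits 00 walk d0:H5→d1:-→d2:- -> H5
  + 0.0.0.0/0 (H5) depth=0
  lookup 87.117.244.97: bits 010101 walk d0:H5→d1:-→d2:-→d3:-→d4:-→d5:-→d6:- -> H5
  lookup 85.212.21.25: bits 010101011101010000010101 walk d0:H5→d1:-→d2:-→d3:-→d4:-→d5:-→d6:-→d7:-→d8:-→d9:-→d10:-→d11:-→d12:-→d13:-→d14:-→d15:-→d16:H1→d17:-→d18:-→d19:-→d20:-→d21:-→d22:-→d23:-→d24:H1 -> H1
  lookup 2.117.222.178: bits 00000010011101011101111010110 walk d0:H5→d1:-→d2:-→d3:-→d4:-→d5:-→d6:-→d7:-→d8:H3→d9:-→d10:-→d11:-→d12:-→d13:-→d14:-→d15:-→d16:-→d17:-→d18:-→d19:-→d20:-→d21:-→d22:-→d23:-→d24:-→d25:-→d26:H2→d27:-→d28:H4→d29:H1 -> H1

== LOOKUPS ==
["H4","H3","H5","H4","H3","H1","H5","H1","H3","H5","H5","H5","H1","H1"]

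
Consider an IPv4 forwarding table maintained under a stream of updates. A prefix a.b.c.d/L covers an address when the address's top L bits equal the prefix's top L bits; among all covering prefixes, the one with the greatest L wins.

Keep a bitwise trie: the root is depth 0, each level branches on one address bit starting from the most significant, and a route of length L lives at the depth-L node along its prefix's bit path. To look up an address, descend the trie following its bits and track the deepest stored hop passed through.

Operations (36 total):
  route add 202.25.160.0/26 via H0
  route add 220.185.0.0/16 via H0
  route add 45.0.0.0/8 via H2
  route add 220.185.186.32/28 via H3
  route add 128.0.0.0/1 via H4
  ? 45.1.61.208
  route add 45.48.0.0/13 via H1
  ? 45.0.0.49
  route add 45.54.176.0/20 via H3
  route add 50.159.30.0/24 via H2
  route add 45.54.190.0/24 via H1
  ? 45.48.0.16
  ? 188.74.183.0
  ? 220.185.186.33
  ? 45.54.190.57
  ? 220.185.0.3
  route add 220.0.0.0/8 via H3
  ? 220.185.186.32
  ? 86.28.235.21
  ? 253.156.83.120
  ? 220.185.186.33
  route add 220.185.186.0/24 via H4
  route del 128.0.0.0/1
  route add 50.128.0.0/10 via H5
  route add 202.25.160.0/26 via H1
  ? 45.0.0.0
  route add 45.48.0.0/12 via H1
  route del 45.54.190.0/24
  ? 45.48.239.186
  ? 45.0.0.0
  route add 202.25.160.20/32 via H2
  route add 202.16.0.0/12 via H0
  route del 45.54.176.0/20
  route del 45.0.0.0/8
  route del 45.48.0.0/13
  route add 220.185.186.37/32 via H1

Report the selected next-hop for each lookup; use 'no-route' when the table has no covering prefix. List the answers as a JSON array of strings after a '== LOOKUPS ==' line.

Trace:
  add 202.25.160.0/26 -> H0 at depth 26
  add 220.185.0.0/16 -> H0 at depth 16
  add 45.0.0.0/8 -> H2 at depth 8
  add 220.185.186.32/28 -> H3 at depth 28
  add 128.0.0.0/1 -> H4 at depth 1
  ? 45.1.61.208  path d0:-→d1:-→d2:-→d3:-→d4:-→d5:-→d6:-→d7:-→d8:H2  best=H2
  add 45.48.0.0/13 -> H1 at depth 13
  ? 45.0.0.49  path d0:-→d1:-→d2:-→d3:-→d4:-→d5:-→d6:-→d7:-→d8:H2→d9:-→d10:-  best=H2
  add 45.54.176.0/20 -> H3 at depth 20
  add 50.159.30.0/24 -> H2 at depth 24
  add 45.54.190.0/24 -> H1 at depth 24
  ? 45.48.0.16  path d0:-→d1:-→d2:-→d3:-→d4:-→d5:-→d6:-→d7:-→d8:H2→d9:-→d10:-→d11:-→d12:-→d13:H1  best=H1
  ? 188.74.183.0  path d0:-→d1:H4  best=H4
  ? 220.185.186.33  path d0:-→d1:H4→d2:-→d3:-→d4:-→d5:-→d6:-→d7:-→d8:-→d9:-→d10:-→d11:-→d12:-→d13:-→d14:-→d15:-→d16:H0→d17:-→d18:-→d19:-→d20:-→d21:-→d22:-→d23:-→d24:-→d25:-→d26:-→d27:-→d28:H3  best=H3
  ? 45.54.190.57  path d0:-→d1:-→d2:-→d3:-→d4:-→d5:-→d6:-→d7:-→d8:H2→d9:-→d10:-→d11:-→d12:-→d13:H1→d14:-→d15:-→d16:-→d17:-→d18:-→d19:-→d20:H3→d21:-→d22:-→d23:-→d24:H1  best=H1
  ? 220.185.0.3  path d0:-→d1:H4→d2:-→d3:-→d4:-→d5:-→d6:-→d7:-→d8:-→d9:-→d10:-→d11:-→d12:-→d13:-→d14:-→d15:-→d16:H0  best=H0
  add 220.0.0.0/8 -> H3 at depth 8
  ? 220.185.186.32  path d0:-→d1:H4→d2:-→d3:-→d4:-→d5:-→d6:-→d7:-→d8:H3→d9:-→d10:-→d11:-→d12:-→d13:-→d14:-→d15:-→d16:H0→d17:-→d18:-→d19:-→d20:-→d21:-→d22:-→d23:-→d24:-→d25:-→d26:-→d27:-→d28:H3  best=H3
  ? 86.28.235.21  path d0:-→d1:-  best=no-route
  ? 253.156.83.120  path d0:-→d1:H4→d2:-  best=H4
  ? 220.185.186.33  path d0:-→d1:H4→d2:-→d3:-→d4:-→d5:-→d6:-→d7:-→d8:H3→d9:-→d10:-→d11:-→d12:-→d13:-→d14:-→d15:-→d16:H0→d17:-→d18:-→d19:-→d20:-→d21:-→d22:-→d23:-→d24:-→d25:-→d26:-→d27:-→d28:H3  best=H3
  add 220.185.186.0/24 -> H4 at depth 24
  - 128.0.0.0/1 clear@1
  add 50.128.0.0/10 -> H5 at depth 10
  add 202.25.160.0/26 -> H1 at depth 26
  ? 45.0.0.0  path d0:-→d1:-→d2:-→d3:-→d4:-→d5:-→d6:-→d7:-→d8:H2→d9:-→d10:-  best=H2
  add 45.48.0.0/12 -> H1 at depth 12
  - 45.54.190.0/24 clear@24
  ? 45.48.239.186  path d0:-→d1:-→d2:-→d3:-→d4:-→d5:-→d6:-→d7:-→d8:H2→d9:-→d10:-→d11:-→d12:H1→d13:H1  best=H1
  ? 45.0.0.0  path d0:-→d1:-→d2:-→d3:-→d4:-→d5:-→d6:-→d7:-→d8:H2→d9:-→d10:-  best=H2
  add 202.25.160.20/32 -> H2 at depth 32
  add 202.16.0.0/12 -> H0 at depth 12
  - 45.54.176.0/20 clear@20
  - 45.0.0.0/8 clear@8
  - 45.48.0.0/13 clear@13
  add 220.185.186.37/32 -> H1 at depth 32

== LOOKUPS ==
["H2","H2","H1","H4","H3","H1","H0","H3","no-route","H4","H3","H2","H1","H2"]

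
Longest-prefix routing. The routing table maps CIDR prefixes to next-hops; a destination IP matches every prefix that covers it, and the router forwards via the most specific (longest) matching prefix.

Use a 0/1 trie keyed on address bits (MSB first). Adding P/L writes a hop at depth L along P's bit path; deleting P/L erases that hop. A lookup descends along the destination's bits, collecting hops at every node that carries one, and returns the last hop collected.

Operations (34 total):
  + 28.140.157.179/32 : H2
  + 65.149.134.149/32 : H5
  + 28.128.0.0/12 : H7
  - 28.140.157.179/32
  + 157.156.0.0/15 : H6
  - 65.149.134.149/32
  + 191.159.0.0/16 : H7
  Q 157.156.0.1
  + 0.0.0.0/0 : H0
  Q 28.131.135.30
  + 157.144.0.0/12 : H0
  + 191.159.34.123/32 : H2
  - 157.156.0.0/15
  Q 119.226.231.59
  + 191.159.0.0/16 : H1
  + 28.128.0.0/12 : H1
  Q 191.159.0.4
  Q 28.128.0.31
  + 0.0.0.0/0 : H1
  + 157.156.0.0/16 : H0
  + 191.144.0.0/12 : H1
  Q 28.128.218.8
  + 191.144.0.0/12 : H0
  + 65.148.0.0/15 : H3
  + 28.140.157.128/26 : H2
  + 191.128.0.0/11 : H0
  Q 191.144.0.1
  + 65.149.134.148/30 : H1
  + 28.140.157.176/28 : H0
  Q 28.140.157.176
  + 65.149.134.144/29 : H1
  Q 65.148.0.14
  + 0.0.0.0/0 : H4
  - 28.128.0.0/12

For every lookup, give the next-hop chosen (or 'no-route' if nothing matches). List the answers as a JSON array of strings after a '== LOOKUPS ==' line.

Apply in order:
  + 28.140.157.179/32 (H2) depth=32
  + 65.149.134.149/32 (H5) depth=32
  + 28.128.0.0/12 (H7) depth=12
  - 28.140.157.179/32 clear@32
  + 157.156.0.0/15 (H6) depth=15
  - 65.149.134.149/32 clear@32
  + 191.159.0.0/16 (H7) depth=16
  lookup 157.156.0.1: bits 100111011001110 walk d0:-→d1:-→d2:-→d3:-→d4:-→d5:-→d6:-→d7:-→d8:-→d9:-→d10:-→d11:-→d12:-→d13:-→d14:-→d15:H6 -> H6
  + 0.0.0.0/0 (H0) depth=0
  lookup 28.131.135.30: bits 000111001000 walk d0:H0→d1:-→d2:-→d3:-→d4:-→d5:-→d6:-→d7:-→d8:-→d9:-→d10:-→d11:-→d12:H7 -> H7
  + 157.144.0.0/12 (H0) depth=12
  + 191.159.34.123/32 (H2) depth=32
  - 157.156.0.0/15 clear@15
  lookup 119.226.231.59: bits 01 walk d0:H0→d1:-→d2:- -> H0
  + 191.159.0.0/16 (H1) depth=16
  + 28.128.0.0/12 (H1) depth=12
  lookup 191.159.0.4: bits 101111111001111100 walk d0:H0→d1:-→d2:-→d3:-→d4:-→d5:-→d6:-→d7:-→d8:-→d9:-→d10:-→d11:-→d12:-→d13:-→d14:-→d15:-→d16:H1→d17:-→d18:- -> H1
  lookup 28.128.0.31: bits 000111001000 walk d0:H0→d1:-→d2:-→d3:-→d4:-→d5:-→d6:-→d7:-→d8:-→d9:-→d10:-→d11:-→d12:H1 -> H1
  + 0.0.0.0/0 (H1) depth=0
  + 157.156.0.0/16 (H0) depth=16
  + 191.144.0.0/12 (H1) depth=12
  lookup 28.128.218.8: bits 000111001000 walk d0:H1→d1:-→d2:-→d3:-→d4:-→d5:-→d6:-→d7:-→d8:-→d9:-→d10:-→d11:-→d12:H1 -> H1
  + 191.144.0.0/12 (H0) depth=12
  + 65.148.0.0/15 (H3) depth=15
  + 28.140.157.128/26 (H2) depth=26
  + 191.128.0.0/11 (H0) depth=11
  lookup 191.144.0.1: bits 101111111001 walk d0:H1→d1:-→d2:-→d3:-→d4:-→d5:-→d6:-→d7:-→d8:-→d9:-→d10:-→d11:H0→d12:H0 -> H0
  + 65.149.134.148/30 (H1) depth=30
  + 28.140.157.176/28 (H0) depth=28
  lookup 28.140.157.176: bits 000111001000110010011101101100 walk d0:H1→d1:-→d2:-→d3:-→d4:-→d5:-→d6:-→d7:-→d8:-→d9:-→d10:-→d11:-→d12:H1→d13:-→d14:-→d15:-→d16:-→d17:-→d18:-→d19:-→d20:-→d21:-→d22:-→d23:-→d24:-→d25:-→d26:H2→d27:-→d28:H0→d29:-→d30:- -> H0
  + 65.149.134.144/29 (H1) depth=29
  lookup 65.148.0.14: bits 010000011001010 walk d0:H1→d1:-→d2:-→d3:-→d4:-→d5:-→d6:-→d7:-→d8:-→d9:-→d10:-→d11:-→d12:-→d13:-→d14:-→d15:H3 -> H3
  + 0.0.0.0/0 (H4) depth=0
  - 28.128.0.0/12 clear@12

== LOOKUPS ==
["H6","H7","H0","H1","H1","H1","H0","H0","H3"]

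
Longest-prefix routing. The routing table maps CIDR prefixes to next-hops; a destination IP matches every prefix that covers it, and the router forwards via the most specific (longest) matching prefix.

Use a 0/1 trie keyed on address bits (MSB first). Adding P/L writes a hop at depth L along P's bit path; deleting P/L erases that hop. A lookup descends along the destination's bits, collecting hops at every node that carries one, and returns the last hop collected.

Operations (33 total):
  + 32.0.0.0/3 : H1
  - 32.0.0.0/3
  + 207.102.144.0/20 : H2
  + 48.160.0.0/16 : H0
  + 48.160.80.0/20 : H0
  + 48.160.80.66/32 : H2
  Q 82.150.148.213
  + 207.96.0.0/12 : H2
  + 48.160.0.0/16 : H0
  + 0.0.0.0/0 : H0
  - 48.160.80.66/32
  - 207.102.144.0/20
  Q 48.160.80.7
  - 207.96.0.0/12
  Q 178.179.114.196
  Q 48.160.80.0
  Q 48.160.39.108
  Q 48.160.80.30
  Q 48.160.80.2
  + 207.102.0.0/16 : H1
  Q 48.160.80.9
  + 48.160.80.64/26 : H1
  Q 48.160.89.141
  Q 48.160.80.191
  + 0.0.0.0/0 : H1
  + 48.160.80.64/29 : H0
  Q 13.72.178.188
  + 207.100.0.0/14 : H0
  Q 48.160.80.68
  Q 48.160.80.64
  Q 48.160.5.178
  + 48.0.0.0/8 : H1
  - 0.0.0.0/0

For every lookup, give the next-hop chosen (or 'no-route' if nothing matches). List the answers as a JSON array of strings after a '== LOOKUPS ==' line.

Apply in order:
  add 32.0.0.0/3 -> H1 at depth 3
  - 32.0.0.0/3 clear@3
  add 207.102.144.0/20 -> H2 at depth 20
  add 48.160.0.0/16 -> H0 at depth 16
  add 48.160.80.0/20 -> H0 at depth 20
  add 48.160.80.66/32 -> H2 at depth 32
  lookup 82.150.148.213: bits 0 walk d0:-→d1:- -> no-route
  add 207.96.0.0/12 -> H2 at depth 12
  add 48.160.0.0/16 -> H0 at depth 16
  add 0.0.0.0/0 -> H0 at depth 0
  - 48.160.80.66/32 clear@32
  - 207.102.144.0/20 clear@20
  lookup 48.160.80.7: bits 0011000010100000010100000 walk d0:H0→d1:-→d2:-→d3:-→d4:-→d5:-→d6:-→d7:-→d8:-→d9:-→d10:-→d11:-→d12:-→d13:-→d14:-→d15:-→d16:H0→d17:-→d18:-→d19:-→d20:H0→d21:-→d22:-→d23:-→d24:-→d25:- -> H0
  - 207.96.0.0/12 clear@12
  lookup 178.179.114.196: bits 1 walk d0:H0→d1:- -> H0
  lookup 48.160.80.0: bits 0011000010100000010100000 walk d0:H0→d1:-→d2:-→d3:-→d4:-→d5:-→d6:-→d7:-→d8:-→d9:-→d10:-→d11:-→d12:-→d13:-→d14:-→d15:-→d16:H0→d17:-→d18:-→d19:-→d20:H0→d21:-→d22:-→d23:-→d24:-→d25:- -> H0
  lookup 48.160.39.108: bits 00110000101000000 walk d0:H0→d1:-→d2:-→d3:-→d4:-→d5:-→d6:-→d7:-→d8:-→d9:-→d10:-→d11:-→d12:-→d13:-→d14:-→d15:-→d16:H0→d17:- -> H0
  lookup 48.160.80.30: bits 0011000010100000010100000 walk d0:H0→d1:-→d2:-→d3:-→d4:-→d5:-→d6:-→d7:-→d8:-→d9:-→d10:-→d11:-→d12:-→d13:-→d14:-→d15:-→d16:H0→d17:-→d18:-→d19:-→d20:H0→d21:-→d22:-→d23:-→d24:-→d25:- -> H0
  lookup 48.160.80.2: bits 0011000010100000010100000 walk d0:H0→d1:-→d2:-→d3:-→d4:-→d5:-→d6:-→d7:-→d8:-→d9:-→d10:-→d11:-→d12:-→d13:-→d14:-→d15:-→d16:H0→d17:-→d18:-→d19:-→d20:H0→d21:-→d22:-→d23:-→d24:-→d25:- -> H0
  add 207.102.0.0/16 -> H1 at depth 16
  lookup 48.160.80.9: bits 0011000010100000010100000 walk d0:H0→d1:-→d2:-→d3:-→d4:-→d5:-→d6:-→d7:-→d8:-→d9:-→d10:-→d11:-→d12:-→d13:-→d14:-→d15:-→d16:H0→d17:-→d18:-→d19:-→d20:H0→d21:-→d22:-→d23:-→d24:-→d25:- -> H0
  add 48.160.80.64/26 -> H1 at depth 26
  lookup 48.160.89.141: bits 00110000101000000101 walk d0:H0→d1:-→d2:-→d3:-→d4:-→d5:-→d6:-→d7:-→d8:-→d9:-→d10:-→d11:-→d12:-→d13:-→d14:-→d15:-→d16:H0→d17:-→d18:-→d19:-→d20:H0 -> H0
  lookup 48.160.80.191: bits 001100001010000001010000 walk d0:H0→d1:-→d2:-→d3:-→d4:-→d5:-→d6:-→d7:-→d8:-→d9:-→d10:-→d11:-→d12:-→d13:-→d14:-→d15:-→d16:H0→d17:-→d18:-→d19:-→d20:H0→d21:-→d22:-→d23:-→d24:- -> H0
  add 0.0.0.0/0 -> H1 at depth 0
  add 48.160.80.64/29 -> H0 at depth 29
  lookup 13.72.178.188: bits 00 walk d0:H1→d1:-→d2:- -> H1
  add 207.100.0.0/14 -> H0 at depth 14
  lookup 48.160.80.68: bits 00110000101000000101000001000 walk d0:H1→d1:-→d2:-→d3:-→d4:-→d5:-→d6:-→d7:-→d8:-→d9:-→d10:-→d11:-→d12:-→d13:-→d14:-→d15:-→d16:H0→d17:-→d18:-→d19:-→d20:H0→d21:-→d22:-→d23:-→d24:-→d25:-→d26:H1→d27:-→d28:-→d29:H0 -> H0
  lookup 48.160.80.64: bits 001100001010000001010000010000 walk d0:H1→d1:-→d2:-→d3:-→d4:-→d5:-→d6:-→d7:-→d8:-→d9:-→d10:-→d11:-→d12:-→d13:-→d14:-→d15:-→d16:H0→d17:-→d18:-→d19:-→d20:H0→d21:-→d22:-→d23:-→d24:-→d25:-→d26:H1→d27:-→d28:-→d29:H0→d30:- -> H0
  lookup 48.160.5.178: bits 00110000101000000 walk d0:H1→d1:-→d2:-→d3:-→d4:-→d5:-→d6:-→d7:-→d8:-→d9:-→d10:-→d11:-→d12:-→d13:-→d14:-→d15:-→d16:H0→d17:- -> H0
  add 48.0.0.0/8 -> H1 at depth 8
  - 0.0.0.0/0 clear@0

== LOOKUPS ==
["no-route","H0","H0","H0","H0","H0","H0","H0","H0","H0","H1","H0","H0","H0"]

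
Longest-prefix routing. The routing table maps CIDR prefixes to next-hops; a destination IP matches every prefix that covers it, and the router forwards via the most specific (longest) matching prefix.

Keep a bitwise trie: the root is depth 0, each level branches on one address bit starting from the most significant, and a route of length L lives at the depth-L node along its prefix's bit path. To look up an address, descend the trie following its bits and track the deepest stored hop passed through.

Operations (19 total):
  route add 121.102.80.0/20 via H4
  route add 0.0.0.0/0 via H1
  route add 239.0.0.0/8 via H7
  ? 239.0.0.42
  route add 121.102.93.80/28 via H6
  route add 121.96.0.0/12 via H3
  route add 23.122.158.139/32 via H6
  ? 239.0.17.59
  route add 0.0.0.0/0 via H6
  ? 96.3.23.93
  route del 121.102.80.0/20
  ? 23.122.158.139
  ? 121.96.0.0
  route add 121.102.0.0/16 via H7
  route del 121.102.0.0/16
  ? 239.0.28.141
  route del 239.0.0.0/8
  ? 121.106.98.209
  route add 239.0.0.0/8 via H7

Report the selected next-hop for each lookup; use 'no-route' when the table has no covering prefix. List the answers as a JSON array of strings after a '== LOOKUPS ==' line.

Process each operation:
  add 121.102.80.0/20 -> H4 at depth 20
  add 0.0.0.0/0 -> H1 at depth 0
  add 239.0.0.0/8 -> H7 at depth 8
  ? 239.0.0.42  path d0:H1→d1:-→d2:-→d3:-→d4:-→d5:-→d6:-→d7:-→d8:H7  best=H7
  add 121.102.93.80/28 -> H6 at depth 28
  add 121.96.0.0/12 -> H3 at depth 12
  add 23.122.158.139/32 -> H6 at depth 32
  ? 239.0.17.59  path d0:H1→d1:-→d2:-→d3:-→d4:-→d5:-→d6:-→d7:-→d8:H7  best=H7
  add 0.0.0.0/0 -> H6 at depth 0
  ? 96.3.23.93  path d0:H6→d1:-→d2:-→d3:-  best=H6
  del 121.102.80.0/20 (clear depth 20)
  ? 23.122.158.139  path d0:H6→d1:-→d2:-→d3:-→d4:-→d5:-→d6:-→d7:-→d8:-→d9:-→d10:-→d11:-→d12:-→d13:-→d14:-→d15:-→d16:-→d17:-→d18:-→d19:-→d20:-→d21:-→d22:-→d23:-→d24:-→d25:-→d26:-→d27:-→d28:-→d29:-→d30:-→d31:-→d32:H6  best=H6
  ? 121.96.0.0  path d0:H6→d1:-→d2:-→d3:-→d4:-→d5:-→d6:-→d7:-→d8:-→d9:-→d10:-→d11:-→d12:H3→d13:-  best=H3
  add 121.102.0.0/16 -> H7 at depth 16
  del 121.102.0.0/16 (clear depth 16)
  ? 239.0.28.141  path d0:H6→d1:-→d2:-→d3:-→d4:-→d5:-→d6:-→d7:-→d8:H7  best=H7
  del 239.0.0.0/8 (clear depth 8)
  ? 121.106.98.209  path d0:H6→d1:-→d2:-→d3:-→d4:-→d5:-→d6:-→d7:-→d8:-→d9:-→d10:-→d11:-→d12:H3  best=H3
  add 239.0.0.0/8 -> H7 at depth 8

== LOOKUPS ==
["H7","H7","H6","H6","H3","H7","H3"]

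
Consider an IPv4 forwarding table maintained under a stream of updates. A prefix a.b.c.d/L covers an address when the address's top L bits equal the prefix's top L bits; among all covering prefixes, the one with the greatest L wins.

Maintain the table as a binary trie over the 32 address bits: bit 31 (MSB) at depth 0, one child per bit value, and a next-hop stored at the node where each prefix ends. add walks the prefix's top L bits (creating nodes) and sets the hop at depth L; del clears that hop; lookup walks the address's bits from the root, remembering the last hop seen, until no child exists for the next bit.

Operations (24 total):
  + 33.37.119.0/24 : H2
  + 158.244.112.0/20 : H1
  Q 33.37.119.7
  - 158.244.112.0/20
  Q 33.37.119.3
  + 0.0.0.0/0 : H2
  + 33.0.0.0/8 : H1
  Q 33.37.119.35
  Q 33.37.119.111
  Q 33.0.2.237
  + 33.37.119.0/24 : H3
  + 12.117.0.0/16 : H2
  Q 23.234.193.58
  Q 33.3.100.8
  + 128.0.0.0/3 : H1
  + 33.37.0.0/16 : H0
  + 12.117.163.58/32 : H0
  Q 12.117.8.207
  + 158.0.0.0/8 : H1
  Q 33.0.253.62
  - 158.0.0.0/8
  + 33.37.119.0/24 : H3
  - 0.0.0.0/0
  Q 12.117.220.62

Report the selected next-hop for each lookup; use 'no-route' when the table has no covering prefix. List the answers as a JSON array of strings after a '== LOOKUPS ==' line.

Trace:
  + 33.37.119.0/24 (H2) depth=24
  + 158.244.112.0/20 (H1) depth=20
  ? 33.37.119.7  path d0:-→d1:-→d2:-→d3:-→d4:-→d5:-→d6:-→d7:-→d8:-→d9:-→d10:-→d11:-→d12:-→d13:-→d14:-→d15:-→d16:-→d17:-→d18:-→d19:-→d20:-→d21:-→d22:-→d23:-→d24:H2  best=H2
  del 158.244.112.0/20 (clear depth 20)
  ? 33.37.119.3  path d0:-→d1:-→d2:-→d3:-→d4:-→d5:-→d6:-→d7:-→d8:-→d9:-→d10:-→d11:-→d12:-→d13:-→d14:-→d15:-→d16:-→d17:-→d18:-→d19:-→d20:-→d21:-→d22:-→d23:-→d24:H2  best=H2
  + 0.0.0.0/0 (H2) depth=0
  + 33.0.0.0/8 (H1) depth=8
  ? 33.37.119.35  path d0:H2→d1:-→d2:-→d3:-→d4:-→d5:-→d6:-→d7:-→d8:H1→d9:-→d10:-→d11:-→d12:-→d13:-→d14:-→d15:-→d16:-→d17:-→d18:-→d19:-→d20:-→d21:-→d22:-→d23:-→d24:H2  best=H2
  ? 33.37.119.111  path d0:H2→d1:-→d2:-→d3:-→d4:-→d5:-→d6:-→d7:-→d8:H1→d9:-→d10:-→d11:-→d12:-→d13:-→d14:-→d15:-→d16:-→d17:-→d18:-→d19:-→d20:-→d21:-→d22:-→d23:-→d24:H2  best=H2
  ? 33.0.2.237  path d0:H2→d1:-→d2:-→d3:-→d4:-→d5:-→d6:-→d7:-→d8:H1→d9:-→d10:-  best=H1
  + 33.37.119.0/24 (H3) depth=24
  + 12.117.0.0/16 (H2) depth=16
  ? 23.234.193.58  path d0:H2→d1:-→d2:-→d3:-  best=H2
  ? 33.3.100.8  path d0:H2→d1:-→d2:-→d3:-→d4:-→d5:-→d6:-→d7:-→d8:H1→d9:-→d10:-  best=H1
  + 128.0.0.0/3 (H1) depth=3
  + 33.37.0.0/16 (H0) depth=16
  + 12.117.163.58/32 (H0) depth=32
  ? 12.117.8.207  path d0:H2→d1:-→d2:-→d3:-→d4:-→d5:-→d6:-→d7:-→d8:-→d9:-→d10:-→d11:-→d12:-→d13:-→d14:-→d15:-→d16:H2  best=H2
  + 158.0.0.0/8 (H1) depth=8
  ? 33.0.253.62  path d0:H2→d1:-→d2:-→d3:-→d4:-→d5:-→d6:-→d7:-→d8:H1→d9:-→d10:-  best=H1
  del 158.0.0.0/8 (clear depth 8)
  + 33.37.119.0/24 (H3) depth=24
  del 0.0.0.0/0 (clear depth 0)
  ? 12.117.220.62  path d0:-→d1:-→d2:-→d3:-→d4:-→d5:-→d6:-→d7:-→d8:-→d9:-→d10:-→d11:-→d12:-→d13:-→d14:-→d15:-→d16:H2→d17:-  best=H2

== LOOKUPS ==
["H2","H2","H2","H2","H1","H2","H1","H2","H1","H2"]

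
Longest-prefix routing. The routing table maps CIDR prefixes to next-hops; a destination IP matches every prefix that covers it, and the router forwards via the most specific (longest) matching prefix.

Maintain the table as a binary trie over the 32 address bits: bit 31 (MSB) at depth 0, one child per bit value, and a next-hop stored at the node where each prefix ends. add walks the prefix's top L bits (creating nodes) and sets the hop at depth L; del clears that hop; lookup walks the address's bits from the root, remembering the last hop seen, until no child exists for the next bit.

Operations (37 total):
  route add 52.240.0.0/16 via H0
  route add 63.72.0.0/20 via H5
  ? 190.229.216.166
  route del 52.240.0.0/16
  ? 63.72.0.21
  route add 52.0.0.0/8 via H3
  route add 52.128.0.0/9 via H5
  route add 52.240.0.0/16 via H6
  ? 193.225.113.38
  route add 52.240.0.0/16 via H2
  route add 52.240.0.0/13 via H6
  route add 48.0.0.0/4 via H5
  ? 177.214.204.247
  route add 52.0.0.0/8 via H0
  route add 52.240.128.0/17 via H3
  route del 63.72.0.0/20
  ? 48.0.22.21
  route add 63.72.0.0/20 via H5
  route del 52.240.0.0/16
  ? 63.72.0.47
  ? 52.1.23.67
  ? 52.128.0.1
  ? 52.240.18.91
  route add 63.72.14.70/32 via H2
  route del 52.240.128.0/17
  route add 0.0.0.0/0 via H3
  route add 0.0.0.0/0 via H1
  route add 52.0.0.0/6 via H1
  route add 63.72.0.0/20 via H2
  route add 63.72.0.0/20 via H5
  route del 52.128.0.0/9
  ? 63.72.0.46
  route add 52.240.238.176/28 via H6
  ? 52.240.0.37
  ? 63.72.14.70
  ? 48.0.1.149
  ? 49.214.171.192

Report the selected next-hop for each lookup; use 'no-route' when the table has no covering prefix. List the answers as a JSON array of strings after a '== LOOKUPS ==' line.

Trace:
  + 52.240.0.0/16 (H0) depth=16
  + 63.72.0.0/20 (H5) depth=20
  lookup 190.229.216.166: bits ε walk d0:- -> no-route
  del 52.240.0.0/16 (clear depth 16)
  lookup 63.72.0.21: bits 00111111010010000000 walk d0:-→d1:-→d2:-→d3:-→d4:-→d5:-→d6:-→d7:-→d8:-→d9:-→d10:-→d11:-→d12:-→d13:-→d14:-→d15:-→d16:-→d17:-→d18:-→d19:-→d20:H5 -> H5
  + 52.0.0.0/8 (H3) depth=8
  + 52.128.0.0/9 (H5) depth=9
  + 52.240.0.0/16 (H6) depth=16
  lookup 193.225.113.38: bits ε walk d0:- -> no-route
  + 52.240.0.0/16 (H2) depth=16
  + 52.240.0.0/13 (H6) depth=13
  + 48.0.0.0/4 (H5) depth=4
  lookup 177.214.204.247: bits ε walk d0:- -> no-route
  + 52.0.0.0/8 (H0) depth=8
  + 52.240.128.0/17 (H3) depth=17
  del 63.72.0.0/20 (clear depth 20)
  lookup 48.0.22.21: bits 00110 walk d0:-→d1:-→d2:-→d3:-→d4:H5→d5:- -> H5
  + 63.72.0.0/20 (H5) depth=20
  del 52.240.0.0/16 (clear depth 16)
  lookup 63.72.0.47: bits 00111111010010000000 walk d0:-→d1:-→d2:-→d3:-→d4:H5→d5:-→d6:-→d7:-→d8:-→d9:-→d10:-→d11:-→d12:-→d13:-→d14:-→d15:-→d16:-→d17:-→d18:-→d19:-→d20:H5 -> H5
  lookup 52.1.23.67: bits 00110100 walk d0:-→d1:-→d2:-→d3:-→d4:H5→d5:-→d6:-→d7:-→d8:H0 -> H0
  lookup 52.128.0.1: bits 001101001 walk d0:-→d1:-→d2:-→d3:-→d4:H5→d5:-→d6:-→d7:-→d8:H0→d9:H5 -> H5
  lookup 52.240.18.91: bits 0011010011110000 walk d0:-→d1:-→d2:-→d3:-→d4:H5→d5:-→d6:-→d7:-→d8:H0→d9:H5→d10:-→d11:-→d12:-→d13:H6→d14:-→d15:-→d16:- -> H6
  + 63.72.14.70/32 (H2) depth=32
  del 52.240.128.0/17 (clear depth 17)
  + 0.0.0.0/0 (H3) depth=0
  + 0.0.0.0/0 (H1) depth=0
  + 52.0.0.0/6 (H1) depth=6
  + 63.72.0.0/20 (H2) depth=20
  + 63.72.0.0/20 (H5) depth=20
  del 52.128.0.0/9 (clear depth 9)
  lookup 63.72.0.46: bits 00111111010010000000 walk d0:H1→d1:-→d2:-→d3:-→d4:H5→d5:-→d6:-→d7:-→d8:-→d9:-→d10:-→d11:-→d12:-→d13:-→d14:-→d15:-→d16:-→d17:-→d18:-→d19:-→d20:H5 -> H5
  + 52.240.238.176/28 (H6) depth=28
  lookup 52.240.0.37: bits 0011010011110000 walk d0:H1→d1:-→d2:-→d3:-→d4:H5→d5:-→d6:H1→d7:-→d8:H0→d9:-→d10:-→d11:-→d12:-→d13:H6→d14:-→d15:-→d16:- -> H6
  lookup 63.72.14.70: bits 00111111010010000000111001000110 walk d0:H1→d1:-→d2:-→d3:-→d4:H5→d5:-→d6:-→d7:-→d8:-→d9:-→d10:-→d11:-→d12:-→d13:-→d14:-→d15:-→d16:-→d17:-→d18:-→d19:-→d20:H5→d21:-→d22:-→d23:-→d24:-→d25:-→d26:-→d27:-→d28:-→d29:-→d30:-→d31:-→d32:H2 -> H2
  lookup 48.0.1.149: bits 00110 walk d0:H1→d1:-→d2:-→d3:-→d4:H5→d5:- -> H5
  lookup 49.214.171.192: bits 00110 walk d0:H1→d1:-→d2:-→d3:-→d4:H5→d5:- -> H5

== LOOKUPS ==
["no-route","H5","no-route","no-route","H5","H5","H0","H5","H6","H5","H6","H2","H5","H5"]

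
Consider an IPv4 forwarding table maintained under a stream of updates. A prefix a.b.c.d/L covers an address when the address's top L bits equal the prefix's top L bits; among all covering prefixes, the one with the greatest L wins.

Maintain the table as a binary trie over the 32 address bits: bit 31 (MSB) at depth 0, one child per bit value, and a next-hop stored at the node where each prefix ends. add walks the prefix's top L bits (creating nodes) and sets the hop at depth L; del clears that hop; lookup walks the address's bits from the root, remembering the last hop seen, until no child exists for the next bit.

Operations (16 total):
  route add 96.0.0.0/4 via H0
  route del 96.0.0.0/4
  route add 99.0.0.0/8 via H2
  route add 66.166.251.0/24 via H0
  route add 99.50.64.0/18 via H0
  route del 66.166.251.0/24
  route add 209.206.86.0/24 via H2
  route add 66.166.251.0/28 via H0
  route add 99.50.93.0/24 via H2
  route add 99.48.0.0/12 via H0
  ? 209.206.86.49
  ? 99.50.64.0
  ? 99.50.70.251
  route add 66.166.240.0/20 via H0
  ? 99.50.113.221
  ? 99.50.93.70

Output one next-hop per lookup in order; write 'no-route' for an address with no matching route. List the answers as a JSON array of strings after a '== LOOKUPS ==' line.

Process each operation:
  add 96.0.0.0/4 -> H0 at depth 4
  - 96.0.0.0/4 clear@4
  add 99.0.0.0/8 -> H2 at depth 8
  add 66.166.251.0/24 -> H0 at depth 24
  add 99.50.64.0/18 -> H0 at depth 18
  - 66.166.251.0/24 clear@24
  add 209.206.86.0/24 -> H2 at depth 24
  add 66.166.251.0/28 -> H0 at depth 28
  add 99.50.93.0/24 -> H2 at depth 24
  add 99.48.0.0/12 -> H0 at depth 12
  ? 209.206.86.49  path d0:-→d1:-→d2:-→d3:-→d4:-→d5:-→d6:-→d7:-→d8:-→d9:-→d10:-→d11:-→d12:-→d13:-→d14:-→d15:-→d16:-→d17:-→d18:-→d19:-→d20:-→d21:-→d22:-→d23:-→d24:H2  best=H2
  ? 99.50.64.0  path d0:-→d1:-→d2:-→d3:-→d4:-→d5:-→d6:-→d7:-→d8:H2→d9:-→d10:-→d11:-→d12:H0→d13:-→d14:-→d15:-→d16:-→d17:-→d18:H0→d19:-  best=H0
  ? 99.50.70.251  path d0:-→d1:-→d2:-→d3:-→d4:-→d5:-→d6:-→d7:-→d8:H2→d9:-→d10:-→d11:-→d12:H0→d13:-→d14:-→d15:-→d16:-→d17:-→d18:H0→d19:-  best=H0
  add 66.166.240.0/20 -> H0 at depth 20
  ? 99.50.113.221  path d0:-→d1:-→d2:-→d3:-→d4:-→d5:-→d6:-→d7:-→d8:H2→d9:-→d10:-→d11:-→d12:H0→d13:-→d14:-→d15:-→d16:-→d17:-→d18:H0  best=H0
  ? 99.50.93.70  path d0:-→d1:-→d2:-→d3:-→d4:-→d5:-→d6:-→d7:-→d8:H2→d9:-→d10:-→d11:-→d12:H0→d13:-→d14:-→d15:-→d16:-→d17:-→d18:H0→d19:-→d20:-→d21:-→d22:-→d23:-→d24:H2  best=H2

== LOOKUPS ==
["H2","H0","H0","H0","H2"]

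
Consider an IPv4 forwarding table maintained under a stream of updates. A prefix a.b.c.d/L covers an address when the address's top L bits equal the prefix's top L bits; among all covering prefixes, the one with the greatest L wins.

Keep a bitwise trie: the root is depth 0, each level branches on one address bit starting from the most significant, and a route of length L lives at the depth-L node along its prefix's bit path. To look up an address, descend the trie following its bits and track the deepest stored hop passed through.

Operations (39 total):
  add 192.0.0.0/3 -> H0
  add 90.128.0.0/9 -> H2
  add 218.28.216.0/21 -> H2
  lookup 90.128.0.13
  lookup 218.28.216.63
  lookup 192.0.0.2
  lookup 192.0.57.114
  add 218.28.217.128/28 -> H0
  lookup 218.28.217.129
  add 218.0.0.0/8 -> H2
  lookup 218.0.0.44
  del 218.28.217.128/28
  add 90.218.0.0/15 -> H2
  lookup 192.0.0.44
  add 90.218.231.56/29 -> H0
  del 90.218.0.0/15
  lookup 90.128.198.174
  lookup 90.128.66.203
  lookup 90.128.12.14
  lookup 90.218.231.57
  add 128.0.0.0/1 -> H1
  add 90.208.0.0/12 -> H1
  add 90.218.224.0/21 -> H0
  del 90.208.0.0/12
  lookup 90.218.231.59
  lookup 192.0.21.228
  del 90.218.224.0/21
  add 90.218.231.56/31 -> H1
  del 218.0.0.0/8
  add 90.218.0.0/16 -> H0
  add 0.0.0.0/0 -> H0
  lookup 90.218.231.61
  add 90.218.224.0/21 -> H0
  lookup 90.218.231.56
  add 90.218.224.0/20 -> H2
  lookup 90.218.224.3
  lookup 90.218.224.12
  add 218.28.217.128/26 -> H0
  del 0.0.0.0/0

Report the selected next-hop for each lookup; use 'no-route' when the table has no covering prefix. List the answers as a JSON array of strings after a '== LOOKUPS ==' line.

Trace:
  add 192.0.0.0/3 -> H0 at depth 3
  add 90.128.0.0/9 -> H2 at depth 9
  add 218.28.216.0/21 -> H2 at depth 21
  ? 90.128.0.13  path d0:-→d1:-→d2:-→d3:-→d4:-→d5:-→d6:-→d7:-→d8:-→d9:H2  best=H2
  ? 218.28.216.63  path d0:-→d1:-→d2:-→d3:H0→d4:-→d5:-→d6:-→d7:-→d8:-→d9:-→d10:-→d11:-→d12:-→d13:-→d14:-→d15:-→d16:-→d17:-→d18:-→d19:-→d20:-→d21:H2  best=H2
  ? 192.0.0.2  path d0:-→d1:-→d2:-→d3:H0  best=H0
  ? 192.0.57.114  path d0:-→d1:-→d2:-→d3:H0  best=H0
  add 218.28.217.128/28 -> H0 at depth 28
  ? 218.28.217.129  path d0:-→d1:-→d2:-→d3:H0→d4:-→d5:-→d6:-→d7:-→d8:-→d9:-→d10:-→d11:-→d12:-→d13:-→d14:-→d15:-→d16:-→d17:-→d18:-→d19:-→d20:-→d21:H2→d22:-→d23:-→d24:-→d25:-→d26:-→d27:-→d28:H0  best=H0
  add 218.0.0.0/8 -> H2 at depth 8
  ? 218.0.0.44  path d0:-→d1:-→d2:-→d3:H0→d4:-→d5:-→d6:-→d7:-→d8:H2→d9:-→d10:-→d11:-  best=H2
  - 218.28.217.128/28 clear@28
  add 90.218.0.0/15 -> H2 at depth 15
  ? 192.0.0.44  path d0:-→d1:-→d2:-→d3:H0  best=H0
  add 90.218.231.56/29 -> H0 at depth 29
  - 90.218.0.0/15 clear@15
  ? 90.128.198.174  path d0:-→d1:-→d2:-→d3:-→d4:-→d5:-→d6:-→d7:-→d8:-→d9:H2  best=H2
  ? 90.128.66.203  path d0:-→d1:-→d2:-→d3:-→d4:-→d5:-→d6:-→d7:-→d8:-→d9:H2  best=H2
  ? 90.128.12.14  path d0:-→d1:-→d2:-→d3:-→d4:-→d5:-→d6:-→d7:-→d8:-→d9:H2  best=H2
  ? 90.218.231.57  path d0:-→d1:-→d2:-→d3:-→d4:-→d5:-→d6:-→d7:-→d8:-→d9:H2→d10:-→d11:-→d12:-→d13:-→d14:-→d15:-→d16:-→d17:-→d18:-→d19:-→d20:-→d21:-→d22:-→d23:-→d24:-→d25:-→d26:-→d27:-→d28:-→d29:H0  best=H0
  add 128.0.0.0/1 -> H1 at depth 1
  add 90.208.0.0/12 -> H1 at depth 12
  add 90.218.224.0/21 -> H0 at depth 21
  - 90.208.0.0/12 clear@12
  ? 90.218.231.59  path d0:-→d1:-→d2:-→d3:-→d4:-→d5:-→d6:-→d7:-→d8:-→d9:H2→d10:-→d11:-→d12:-→d13:-→d14:-→d15:-→d16:-→d17:-→d18:-→d19:-→d20:-→d21:H0→d22:-→d23:-→d24:-→d25:-→d26:-→d27:-→d28:-→d29:H0  best=H0
  ? 192.0.21.228  path d0:-→d1:H1→d2:-→d3:H0  best=H0
  - 90.218.224.0/21 clear@21
  add 90.218.231.56/31 -> H1 at depth 31
  - 218.0.0.0/8 clear@8
  add 90.218.0.0/16 -> H0 at depth 16
  add 0.0.0.0/0 -> H0 at depth 0
  ? 90.218.231.61  path d0:H0→d1:-→d2:-→d3:-→d4:-→d5:-→d6:-→d7:-→d8:-→d9:H2→d10:-→d11:-→d12:-→d13:-→d14:-→d15:-→d16:H0→d17:-→d18:-→d19:-→d20:-→d21:-→d22:-→d23:-→d24:-→d25:-→d26:-→d27:-→d28:-→d29:H0  best=H0
  add 90.218.224.0/21 -> H0 at depth 21
  ? 90.218.231.56  path d0:H0→d1:-→d2:-→d3:-→d4:-→d5:-→d6:-→d7:-→d8:-→d9:H2→d10:-→d11:-→d12:-→d13:-→d14:-→d15:-→d16:H0→d17:-→d18:-→d19:-→d20:-→d21:H0→d22:-→d23:-→d24:-→d25:-→d26:-→d27:-→d28:-→d29:H0→d30:-→d31:H1  best=H1
  add 90.218.224.0/20 -> H2 at depth 20
  ? 90.218.224.3  path d0:H0→d1:-→d2:-→d3:-→d4:-→d5:-→d6:-→d7:-→d8:-→d9:H2→d10:-→d11:-→d12:-→d13:-→d14:-→d15:-→d16:H0→d17:-→d18:-→d19:-→d20:H2→d21:H0  best=H0
  ? 90.218.224.12  path d0:H0→d1:-→d2:-→d3:-→d4:-→d5:-→d6:-→d7:-→d8:-→d9:H2→d10:-→d11:-→d12:-→d13:-→d14:-→d15:-→d16:H0→d17:-→d18:-→d19:-→d20:H2→d21:H0  best=H0
  add 218.28.217.128/26 -> H0 at depth 26
  - 0.0.0.0/0 clear@0

== LOOKUPS ==
["H2","H2","H0","H0","H0","H2","H0","H2","H2","H2","H0","H0","H0","H0","H1","H0","H0"]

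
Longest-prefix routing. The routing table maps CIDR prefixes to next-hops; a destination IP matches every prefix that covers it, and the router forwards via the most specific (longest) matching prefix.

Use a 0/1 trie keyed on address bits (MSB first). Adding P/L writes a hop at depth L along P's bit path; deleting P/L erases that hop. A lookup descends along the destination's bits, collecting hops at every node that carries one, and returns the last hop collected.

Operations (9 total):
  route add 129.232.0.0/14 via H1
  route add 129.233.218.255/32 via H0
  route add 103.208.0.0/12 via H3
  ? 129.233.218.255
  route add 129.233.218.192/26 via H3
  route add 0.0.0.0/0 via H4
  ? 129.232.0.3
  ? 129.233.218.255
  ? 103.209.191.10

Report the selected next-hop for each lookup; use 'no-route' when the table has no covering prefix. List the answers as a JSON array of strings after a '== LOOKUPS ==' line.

Apply in order:
  add 129.232.0.0/14 -> H1 at depth 14
  add 129.233.218.255/32 -> H0 at depth 32
  add 103.208.0.0/12 -> H3 at depth 12
  lookup 129.233.218.255: bits 10000001111010011101101011111111 walk d0:-→d1:-→d2:-→d3:-→d4:-→d5:-→d6:-→d7:-→d8:-→d9:-→d10:-→d11:-→d12:-→d13:-→d14:H1→d15:-→d16:-→d17:-→d18:-→d19:-→d20:-→d21:-→d22:-→d23:-→d24:-→d25:-→d26:-→d27:-→d28:-→d29:-→d30:-→d31:-→d32:H0 -> H0
  add 129.233.218.192/26 -> H3 at depth 26
  add 0.0.0.0/0 -> H4 at depth 0
  lookup 129.232.0.3: bits 100000011110100 walk d0:H4→d1:-→d2:-→d3:-→d4:-→d5:-→d6:-→d7:-→d8:-→d9:-→d10:-→d11:-→d12:-→d13:-→d14:H1→d15:- -> H1
  lookup 129.233.218.255: bits 10000001111010011101101011111111 walk d0:H4→d1:-→d2:-→d3:-→d4:-→d5:-→d6:-→d7:-→d8:-→d9:-→d10:-→d11:-→d12:-→d13:-→d14:H1→d15:-→d16:-→d17:-→d18:-→d19:-→d20:-→d21:-→d22:-→d23:-→d24:-→d25:-→d26:H3→d27:-→d28:-→d29:-→d30:-→d31:-→d32:H0 -> H0
  lookup 103.209.191.10: bits 011001111101 walk d0:H4→d1:-→d2:-→d3:-→d4:-→d5:-→d6:-→d7:-→d8:-→d9:-→d10:-→d11:-→d12:H3 -> H3

== LOOKUPS ==
["H0","H1","H0","H3"]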